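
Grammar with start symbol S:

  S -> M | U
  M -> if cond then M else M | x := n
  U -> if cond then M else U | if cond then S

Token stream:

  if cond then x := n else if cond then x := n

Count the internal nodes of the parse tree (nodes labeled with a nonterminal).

6

[S [U if cond then [M x := n] else [U if cond then [S [M x := n]]]]]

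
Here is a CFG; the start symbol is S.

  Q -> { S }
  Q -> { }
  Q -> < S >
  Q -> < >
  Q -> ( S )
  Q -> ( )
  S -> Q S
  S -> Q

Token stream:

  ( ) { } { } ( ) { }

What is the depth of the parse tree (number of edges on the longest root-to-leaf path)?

[S [Q ( )] [S [Q { }] [S [Q { }] [S [Q ( )] [S [Q { }]]]]]]

6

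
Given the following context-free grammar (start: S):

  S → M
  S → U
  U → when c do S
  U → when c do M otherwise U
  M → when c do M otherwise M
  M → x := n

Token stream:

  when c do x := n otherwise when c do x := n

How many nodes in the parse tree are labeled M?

[S [U when c do [M x := n] otherwise [U when c do [S [M x := n]]]]]

2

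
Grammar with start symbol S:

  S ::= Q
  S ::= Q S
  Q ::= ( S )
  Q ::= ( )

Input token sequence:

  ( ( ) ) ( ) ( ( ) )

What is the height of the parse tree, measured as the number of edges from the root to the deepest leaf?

6

[S [Q ( [S [Q ( )]] )] [S [Q ( )] [S [Q ( [S [Q ( )]] )]]]]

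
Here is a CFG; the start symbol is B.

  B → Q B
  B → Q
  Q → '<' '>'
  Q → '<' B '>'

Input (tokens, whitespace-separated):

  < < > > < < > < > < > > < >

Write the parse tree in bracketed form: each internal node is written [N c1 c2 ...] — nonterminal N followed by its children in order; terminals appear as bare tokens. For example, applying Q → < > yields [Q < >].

B
Q B
< B > B
< Q > B
< < > > B
< < > > Q B
< < > > < B > B
< < > > < Q B > B
< < > > < < > B > B
< < > > < < > Q B > B
< < > > < < > < > B > B
< < > > < < > < > Q > B
< < > > < < > < > < > > B
< < > > < < > < > < > > Q
< < > > < < > < > < > > < >

[B [Q < [B [Q < >]] >] [B [Q < [B [Q < >] [B [Q < >] [B [Q < >]]]] >] [B [Q < >]]]]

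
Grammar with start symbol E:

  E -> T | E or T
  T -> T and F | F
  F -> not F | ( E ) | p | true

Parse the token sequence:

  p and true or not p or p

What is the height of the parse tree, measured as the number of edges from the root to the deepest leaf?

6

[E [E [E [T [T [F p]] and [F true]]] or [T [F not [F p]]]] or [T [F p]]]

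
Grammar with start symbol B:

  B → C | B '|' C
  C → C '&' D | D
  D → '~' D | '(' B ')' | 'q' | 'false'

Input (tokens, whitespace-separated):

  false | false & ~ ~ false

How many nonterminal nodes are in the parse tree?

[B [B [C [D false]]] | [C [C [D false]] & [D ~ [D ~ [D false]]]]]

10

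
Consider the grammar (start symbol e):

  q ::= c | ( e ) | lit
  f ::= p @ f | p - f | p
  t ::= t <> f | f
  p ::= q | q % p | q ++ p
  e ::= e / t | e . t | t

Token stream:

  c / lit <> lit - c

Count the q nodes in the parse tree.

[e [e [t [f [p [q c]]]]] / [t [t [f [p [q lit]]]] <> [f [p [q lit]] - [f [p [q c]]]]]]

4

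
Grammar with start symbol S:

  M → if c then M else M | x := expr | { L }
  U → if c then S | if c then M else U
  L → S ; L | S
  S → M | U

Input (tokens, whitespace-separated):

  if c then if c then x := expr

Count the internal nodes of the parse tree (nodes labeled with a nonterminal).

6

[S [U if c then [S [U if c then [S [M x := expr]]]]]]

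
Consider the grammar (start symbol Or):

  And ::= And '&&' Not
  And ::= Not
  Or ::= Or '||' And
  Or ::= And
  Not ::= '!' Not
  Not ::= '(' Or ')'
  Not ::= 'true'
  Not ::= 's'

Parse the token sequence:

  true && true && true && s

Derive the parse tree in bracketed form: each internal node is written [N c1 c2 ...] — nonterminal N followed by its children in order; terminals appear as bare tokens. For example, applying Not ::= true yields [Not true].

Or
And
And && Not
And && Not && Not
And && Not && Not && Not
Not && Not && Not && Not
true && Not && Not && Not
true && true && Not && Not
true && true && true && Not
true && true && true && s

[Or [And [And [And [And [Not true]] && [Not true]] && [Not true]] && [Not s]]]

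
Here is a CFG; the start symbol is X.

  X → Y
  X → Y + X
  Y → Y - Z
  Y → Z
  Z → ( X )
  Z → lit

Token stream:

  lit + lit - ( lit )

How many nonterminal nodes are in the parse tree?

11

[X [Y [Z lit]] + [X [Y [Y [Z lit]] - [Z ( [X [Y [Z lit]]] )]]]]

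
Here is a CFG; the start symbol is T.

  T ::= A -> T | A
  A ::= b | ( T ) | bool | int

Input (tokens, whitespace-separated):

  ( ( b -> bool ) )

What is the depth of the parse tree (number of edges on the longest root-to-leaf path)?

[T [A ( [T [A ( [T [A b] -> [T [A bool]]] )]] )]]

7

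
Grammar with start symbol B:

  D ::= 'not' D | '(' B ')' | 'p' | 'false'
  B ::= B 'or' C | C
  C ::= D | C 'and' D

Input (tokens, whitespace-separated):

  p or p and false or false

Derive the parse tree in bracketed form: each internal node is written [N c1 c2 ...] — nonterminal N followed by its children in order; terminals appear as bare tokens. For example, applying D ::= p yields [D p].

B
B or C
B or C or C
C or C or C
D or C or C
p or C or C
p or C and D or C
p or D and D or C
p or p and D or C
p or p and false or C
p or p and false or D
p or p and false or false

[B [B [B [C [D p]]] or [C [C [D p]] and [D false]]] or [C [D false]]]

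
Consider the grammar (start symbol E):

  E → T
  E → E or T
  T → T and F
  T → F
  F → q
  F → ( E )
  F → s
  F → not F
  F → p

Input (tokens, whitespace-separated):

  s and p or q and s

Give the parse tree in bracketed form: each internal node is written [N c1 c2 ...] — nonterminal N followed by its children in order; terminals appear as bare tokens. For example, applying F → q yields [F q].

[E [E [T [T [F s]] and [F p]]] or [T [T [F q]] and [F s]]]

E
E or T
T or T
T and F or T
F and F or T
s and F or T
s and p or T
s and p or T and F
s and p or F and F
s and p or q and F
s and p or q and s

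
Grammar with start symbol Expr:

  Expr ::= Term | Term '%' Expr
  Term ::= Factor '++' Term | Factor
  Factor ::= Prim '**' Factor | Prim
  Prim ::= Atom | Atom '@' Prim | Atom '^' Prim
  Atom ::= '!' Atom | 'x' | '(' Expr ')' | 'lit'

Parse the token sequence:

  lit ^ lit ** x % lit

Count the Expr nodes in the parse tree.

[Expr [Term [Factor [Prim [Atom lit] ^ [Prim [Atom lit]]] ** [Factor [Prim [Atom x]]]]] % [Expr [Term [Factor [Prim [Atom lit]]]]]]

2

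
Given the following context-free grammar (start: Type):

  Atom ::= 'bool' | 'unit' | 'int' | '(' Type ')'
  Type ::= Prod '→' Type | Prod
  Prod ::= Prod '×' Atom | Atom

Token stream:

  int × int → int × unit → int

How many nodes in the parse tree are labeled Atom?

[Type [Prod [Prod [Atom int]] × [Atom int]] → [Type [Prod [Prod [Atom int]] × [Atom unit]] → [Type [Prod [Atom int]]]]]

5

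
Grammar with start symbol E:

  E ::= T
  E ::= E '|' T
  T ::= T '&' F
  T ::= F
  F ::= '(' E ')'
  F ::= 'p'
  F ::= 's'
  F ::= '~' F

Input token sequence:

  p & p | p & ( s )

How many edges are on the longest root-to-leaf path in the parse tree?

6

[E [E [T [T [F p]] & [F p]]] | [T [T [F p]] & [F ( [E [T [F s]]] )]]]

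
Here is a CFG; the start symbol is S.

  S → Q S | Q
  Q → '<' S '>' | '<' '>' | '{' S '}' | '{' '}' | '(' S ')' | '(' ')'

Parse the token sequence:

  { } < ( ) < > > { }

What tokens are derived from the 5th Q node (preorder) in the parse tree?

[S [Q { }] [S [Q < [S [Q ( )] [S [Q < >]]] >] [S [Q { }]]]]

{ }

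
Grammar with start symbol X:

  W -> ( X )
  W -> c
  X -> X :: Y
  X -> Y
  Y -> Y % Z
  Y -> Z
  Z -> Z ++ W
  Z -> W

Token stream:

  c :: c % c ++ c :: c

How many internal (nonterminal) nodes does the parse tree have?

17

[X [X [X [Y [Z [W c]]]] :: [Y [Y [Z [W c]]] % [Z [Z [W c]] ++ [W c]]]] :: [Y [Z [W c]]]]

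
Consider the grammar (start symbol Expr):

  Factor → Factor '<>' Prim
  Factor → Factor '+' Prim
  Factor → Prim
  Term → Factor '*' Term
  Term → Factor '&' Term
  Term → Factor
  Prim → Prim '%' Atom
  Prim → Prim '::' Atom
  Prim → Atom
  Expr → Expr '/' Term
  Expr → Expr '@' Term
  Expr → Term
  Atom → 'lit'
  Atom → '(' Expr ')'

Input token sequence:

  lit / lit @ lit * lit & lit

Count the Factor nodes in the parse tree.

[Expr [Expr [Expr [Term [Factor [Prim [Atom lit]]]]] / [Term [Factor [Prim [Atom lit]]]]] @ [Term [Factor [Prim [Atom lit]]] * [Term [Factor [Prim [Atom lit]]] & [Term [Factor [Prim [Atom lit]]]]]]]

5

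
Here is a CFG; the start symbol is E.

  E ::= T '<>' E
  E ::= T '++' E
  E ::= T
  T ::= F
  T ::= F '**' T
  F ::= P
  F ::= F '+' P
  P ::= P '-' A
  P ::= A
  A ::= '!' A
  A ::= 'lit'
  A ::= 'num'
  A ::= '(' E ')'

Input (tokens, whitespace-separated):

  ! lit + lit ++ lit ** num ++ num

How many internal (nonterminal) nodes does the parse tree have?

23

[E [T [F [F [P [A ! [A lit]]]] + [P [A lit]]]] ++ [E [T [F [P [A lit]]] ** [T [F [P [A num]]]]] ++ [E [T [F [P [A num]]]]]]]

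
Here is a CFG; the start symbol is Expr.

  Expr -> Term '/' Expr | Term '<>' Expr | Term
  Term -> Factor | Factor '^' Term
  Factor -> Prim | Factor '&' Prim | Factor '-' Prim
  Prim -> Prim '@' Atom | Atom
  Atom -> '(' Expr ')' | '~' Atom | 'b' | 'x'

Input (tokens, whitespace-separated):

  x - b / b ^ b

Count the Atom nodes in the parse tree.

[Expr [Term [Factor [Factor [Prim [Atom x]]] - [Prim [Atom b]]]] / [Expr [Term [Factor [Prim [Atom b]]] ^ [Term [Factor [Prim [Atom b]]]]]]]

4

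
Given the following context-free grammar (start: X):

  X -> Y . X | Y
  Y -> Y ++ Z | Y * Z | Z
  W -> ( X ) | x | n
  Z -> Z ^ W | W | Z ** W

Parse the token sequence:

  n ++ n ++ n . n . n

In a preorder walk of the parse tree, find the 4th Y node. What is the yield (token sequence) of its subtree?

n

[X [Y [Y [Y [Z [W n]]] ++ [Z [W n]]] ++ [Z [W n]]] . [X [Y [Z [W n]]] . [X [Y [Z [W n]]]]]]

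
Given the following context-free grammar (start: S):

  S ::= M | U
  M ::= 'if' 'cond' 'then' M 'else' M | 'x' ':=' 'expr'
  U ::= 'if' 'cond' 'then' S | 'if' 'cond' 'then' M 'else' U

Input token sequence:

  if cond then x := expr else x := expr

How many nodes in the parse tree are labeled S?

[S [M if cond then [M x := expr] else [M x := expr]]]

1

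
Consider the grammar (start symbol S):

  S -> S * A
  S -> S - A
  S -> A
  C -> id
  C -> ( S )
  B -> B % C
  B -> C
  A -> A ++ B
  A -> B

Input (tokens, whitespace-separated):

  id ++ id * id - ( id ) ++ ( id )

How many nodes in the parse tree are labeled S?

5

[S [S [S [A [A [B [C id]]] ++ [B [C id]]]] * [A [B [C id]]]] - [A [A [B [C ( [S [A [B [C id]]]] )]]] ++ [B [C ( [S [A [B [C id]]]] )]]]]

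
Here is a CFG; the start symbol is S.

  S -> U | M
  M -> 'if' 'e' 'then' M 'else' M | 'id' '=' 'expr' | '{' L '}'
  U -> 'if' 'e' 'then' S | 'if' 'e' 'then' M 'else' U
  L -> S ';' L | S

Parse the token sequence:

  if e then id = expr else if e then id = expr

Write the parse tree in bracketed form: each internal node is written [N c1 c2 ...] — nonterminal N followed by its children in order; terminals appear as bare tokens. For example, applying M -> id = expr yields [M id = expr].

[S [U if e then [M id = expr] else [U if e then [S [M id = expr]]]]]

S
U
if e then M else U
if e then id = expr else U
if e then id = expr else if e then S
if e then id = expr else if e then M
if e then id = expr else if e then id = expr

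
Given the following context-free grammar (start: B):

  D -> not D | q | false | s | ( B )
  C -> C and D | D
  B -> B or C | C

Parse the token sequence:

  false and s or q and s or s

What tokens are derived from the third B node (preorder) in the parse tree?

false and s

[B [B [B [C [C [D false]] and [D s]]] or [C [C [D q]] and [D s]]] or [C [D s]]]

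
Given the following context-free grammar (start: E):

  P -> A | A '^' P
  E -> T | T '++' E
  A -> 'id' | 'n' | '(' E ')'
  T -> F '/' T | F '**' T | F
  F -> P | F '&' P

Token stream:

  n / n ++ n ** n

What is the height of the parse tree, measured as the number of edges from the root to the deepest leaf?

7

[E [T [F [P [A n]]] / [T [F [P [A n]]]]] ++ [E [T [F [P [A n]]] ** [T [F [P [A n]]]]]]]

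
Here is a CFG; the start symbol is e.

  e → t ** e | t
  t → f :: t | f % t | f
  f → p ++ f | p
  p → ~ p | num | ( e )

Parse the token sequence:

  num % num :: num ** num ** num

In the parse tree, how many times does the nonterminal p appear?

5

[e [t [f [p num]] % [t [f [p num]] :: [t [f [p num]]]]] ** [e [t [f [p num]]] ** [e [t [f [p num]]]]]]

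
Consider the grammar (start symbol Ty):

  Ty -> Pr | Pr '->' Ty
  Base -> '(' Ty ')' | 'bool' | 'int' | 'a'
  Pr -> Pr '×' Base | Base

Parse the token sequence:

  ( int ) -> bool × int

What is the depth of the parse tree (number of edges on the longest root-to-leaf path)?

[Ty [Pr [Base ( [Ty [Pr [Base int]]] )]] -> [Ty [Pr [Pr [Base bool]] × [Base int]]]]

6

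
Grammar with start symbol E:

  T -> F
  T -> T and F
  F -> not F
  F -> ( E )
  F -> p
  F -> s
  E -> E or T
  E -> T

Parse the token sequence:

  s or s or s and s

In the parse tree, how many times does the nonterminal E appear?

3

[E [E [E [T [F s]]] or [T [F s]]] or [T [T [F s]] and [F s]]]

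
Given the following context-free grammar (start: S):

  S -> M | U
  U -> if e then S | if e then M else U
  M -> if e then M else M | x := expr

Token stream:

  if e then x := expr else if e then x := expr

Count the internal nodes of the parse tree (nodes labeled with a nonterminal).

6

[S [U if e then [M x := expr] else [U if e then [S [M x := expr]]]]]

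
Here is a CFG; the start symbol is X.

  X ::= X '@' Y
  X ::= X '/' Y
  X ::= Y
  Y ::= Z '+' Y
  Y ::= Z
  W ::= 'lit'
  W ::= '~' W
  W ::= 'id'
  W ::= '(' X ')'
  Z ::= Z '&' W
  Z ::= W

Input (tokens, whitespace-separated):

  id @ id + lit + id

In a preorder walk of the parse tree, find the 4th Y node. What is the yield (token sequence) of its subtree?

[X [X [Y [Z [W id]]]] @ [Y [Z [W id]] + [Y [Z [W lit]] + [Y [Z [W id]]]]]]

id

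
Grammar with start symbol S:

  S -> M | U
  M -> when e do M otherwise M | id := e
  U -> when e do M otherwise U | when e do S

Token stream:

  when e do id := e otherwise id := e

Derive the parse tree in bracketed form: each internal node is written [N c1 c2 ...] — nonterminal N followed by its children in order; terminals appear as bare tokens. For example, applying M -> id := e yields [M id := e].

[S [M when e do [M id := e] otherwise [M id := e]]]

S
M
when e do M otherwise M
when e do id := e otherwise M
when e do id := e otherwise id := e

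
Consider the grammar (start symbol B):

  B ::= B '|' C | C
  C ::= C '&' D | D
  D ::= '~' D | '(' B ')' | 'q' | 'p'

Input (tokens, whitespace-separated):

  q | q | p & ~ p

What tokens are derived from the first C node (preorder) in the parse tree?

q

[B [B [B [C [D q]]] | [C [D q]]] | [C [C [D p]] & [D ~ [D p]]]]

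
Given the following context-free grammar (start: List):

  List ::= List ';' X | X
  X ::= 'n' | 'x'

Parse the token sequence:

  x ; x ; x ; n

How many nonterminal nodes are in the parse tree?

[List [List [List [List [X x]] ; [X x]] ; [X x]] ; [X n]]

8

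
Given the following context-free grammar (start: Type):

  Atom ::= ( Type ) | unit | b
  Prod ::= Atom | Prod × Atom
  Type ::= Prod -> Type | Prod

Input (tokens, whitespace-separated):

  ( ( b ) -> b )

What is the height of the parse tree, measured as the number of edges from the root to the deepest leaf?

[Type [Prod [Atom ( [Type [Prod [Atom ( [Type [Prod [Atom b]]] )]] -> [Type [Prod [Atom b]]]] )]]]

9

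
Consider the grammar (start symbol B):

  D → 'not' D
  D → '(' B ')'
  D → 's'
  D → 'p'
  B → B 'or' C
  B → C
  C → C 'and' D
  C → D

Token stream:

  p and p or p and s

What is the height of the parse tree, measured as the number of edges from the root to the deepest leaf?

5

[B [B [C [C [D p]] and [D p]]] or [C [C [D p]] and [D s]]]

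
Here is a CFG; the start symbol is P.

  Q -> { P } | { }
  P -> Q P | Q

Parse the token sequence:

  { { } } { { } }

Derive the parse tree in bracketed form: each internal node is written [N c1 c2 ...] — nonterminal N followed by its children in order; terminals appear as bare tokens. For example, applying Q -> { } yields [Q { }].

P
Q P
{ P } P
{ Q } P
{ { } } P
{ { } } Q
{ { } } { P }
{ { } } { Q }
{ { } } { { } }

[P [Q { [P [Q { }]] }] [P [Q { [P [Q { }]] }]]]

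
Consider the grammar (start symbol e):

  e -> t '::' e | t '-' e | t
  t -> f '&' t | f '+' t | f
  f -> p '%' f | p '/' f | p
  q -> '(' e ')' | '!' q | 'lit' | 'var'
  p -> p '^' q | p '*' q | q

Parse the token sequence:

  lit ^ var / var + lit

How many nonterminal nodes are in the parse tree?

14

[e [t [f [p [p [q lit]] ^ [q var]] / [f [p [q var]]]] + [t [f [p [q lit]]]]]]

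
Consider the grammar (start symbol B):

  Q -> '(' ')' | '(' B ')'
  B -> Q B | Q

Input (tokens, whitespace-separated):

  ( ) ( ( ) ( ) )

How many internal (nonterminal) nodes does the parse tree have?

8

[B [Q ( )] [B [Q ( [B [Q ( )] [B [Q ( )]]] )]]]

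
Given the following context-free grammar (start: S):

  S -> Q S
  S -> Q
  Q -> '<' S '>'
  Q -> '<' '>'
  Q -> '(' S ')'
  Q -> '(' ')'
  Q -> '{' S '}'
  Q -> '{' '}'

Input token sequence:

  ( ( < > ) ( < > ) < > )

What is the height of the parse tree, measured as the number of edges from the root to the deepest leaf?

7

[S [Q ( [S [Q ( [S [Q < >]] )] [S [Q ( [S [Q < >]] )] [S [Q < >]]]] )]]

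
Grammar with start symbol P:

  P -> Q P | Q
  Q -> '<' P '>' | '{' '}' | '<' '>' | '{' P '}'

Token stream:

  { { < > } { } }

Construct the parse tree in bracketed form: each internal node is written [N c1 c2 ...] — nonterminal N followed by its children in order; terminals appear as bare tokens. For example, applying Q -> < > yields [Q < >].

P
Q
{ P }
{ Q P }
{ { P } P }
{ { Q } P }
{ { < > } P }
{ { < > } Q }
{ { < > } { } }

[P [Q { [P [Q { [P [Q < >]] }] [P [Q { }]]] }]]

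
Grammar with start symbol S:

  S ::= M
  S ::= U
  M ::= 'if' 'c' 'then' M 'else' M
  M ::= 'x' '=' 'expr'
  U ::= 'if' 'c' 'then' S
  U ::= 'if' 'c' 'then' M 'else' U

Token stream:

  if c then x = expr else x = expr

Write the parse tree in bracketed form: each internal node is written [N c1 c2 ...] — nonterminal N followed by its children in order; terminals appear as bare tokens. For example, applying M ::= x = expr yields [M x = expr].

S
M
if c then M else M
if c then x = expr else M
if c then x = expr else x = expr

[S [M if c then [M x = expr] else [M x = expr]]]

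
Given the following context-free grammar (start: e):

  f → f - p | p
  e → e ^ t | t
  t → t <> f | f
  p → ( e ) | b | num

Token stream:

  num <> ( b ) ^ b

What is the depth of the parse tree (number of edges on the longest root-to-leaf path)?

9

[e [e [t [t [f [p num]]] <> [f [p ( [e [t [f [p b]]]] )]]]] ^ [t [f [p b]]]]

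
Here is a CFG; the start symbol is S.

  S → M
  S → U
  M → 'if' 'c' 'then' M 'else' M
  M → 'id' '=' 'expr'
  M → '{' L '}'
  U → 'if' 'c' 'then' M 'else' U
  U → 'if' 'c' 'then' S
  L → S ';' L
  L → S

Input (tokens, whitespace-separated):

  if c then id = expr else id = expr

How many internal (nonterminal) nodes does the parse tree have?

4

[S [M if c then [M id = expr] else [M id = expr]]]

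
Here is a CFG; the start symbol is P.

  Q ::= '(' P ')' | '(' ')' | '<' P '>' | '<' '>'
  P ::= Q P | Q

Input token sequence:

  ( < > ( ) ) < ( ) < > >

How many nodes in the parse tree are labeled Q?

[P [Q ( [P [Q < >] [P [Q ( )]]] )] [P [Q < [P [Q ( )] [P [Q < >]]] >]]]

6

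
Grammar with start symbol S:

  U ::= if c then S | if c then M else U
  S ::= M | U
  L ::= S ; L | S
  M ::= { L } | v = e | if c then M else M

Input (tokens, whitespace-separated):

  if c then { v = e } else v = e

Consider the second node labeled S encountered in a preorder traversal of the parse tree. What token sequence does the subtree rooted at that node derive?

[S [M if c then [M { [L [S [M v = e]]] }] else [M v = e]]]

v = e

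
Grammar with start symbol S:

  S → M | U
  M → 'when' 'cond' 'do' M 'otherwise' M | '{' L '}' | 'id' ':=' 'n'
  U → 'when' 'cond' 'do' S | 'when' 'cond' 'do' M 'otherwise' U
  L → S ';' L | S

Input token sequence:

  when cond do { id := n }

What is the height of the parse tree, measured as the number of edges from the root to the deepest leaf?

7

[S [U when cond do [S [M { [L [S [M id := n]]] }]]]]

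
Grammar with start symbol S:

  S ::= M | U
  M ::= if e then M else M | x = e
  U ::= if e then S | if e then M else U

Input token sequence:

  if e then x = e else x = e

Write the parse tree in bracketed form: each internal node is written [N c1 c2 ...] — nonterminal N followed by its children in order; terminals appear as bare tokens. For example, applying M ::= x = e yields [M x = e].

[S [M if e then [M x = e] else [M x = e]]]

S
M
if e then M else M
if e then x = e else M
if e then x = e else x = e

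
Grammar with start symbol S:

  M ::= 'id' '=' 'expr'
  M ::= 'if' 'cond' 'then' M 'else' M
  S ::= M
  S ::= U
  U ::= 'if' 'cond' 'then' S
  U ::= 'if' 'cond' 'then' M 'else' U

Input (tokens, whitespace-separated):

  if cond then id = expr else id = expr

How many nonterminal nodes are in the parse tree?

4

[S [M if cond then [M id = expr] else [M id = expr]]]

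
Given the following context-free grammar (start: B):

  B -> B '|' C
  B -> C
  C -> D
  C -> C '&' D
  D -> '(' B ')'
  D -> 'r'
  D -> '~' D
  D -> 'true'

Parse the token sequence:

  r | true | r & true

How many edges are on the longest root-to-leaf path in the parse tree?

5

[B [B [B [C [D r]]] | [C [D true]]] | [C [C [D r]] & [D true]]]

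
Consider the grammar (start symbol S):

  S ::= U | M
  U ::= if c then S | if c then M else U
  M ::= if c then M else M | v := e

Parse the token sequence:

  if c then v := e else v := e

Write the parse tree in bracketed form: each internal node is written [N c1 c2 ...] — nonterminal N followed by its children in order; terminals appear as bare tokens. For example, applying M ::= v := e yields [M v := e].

S
M
if c then M else M
if c then v := e else M
if c then v := e else v := e

[S [M if c then [M v := e] else [M v := e]]]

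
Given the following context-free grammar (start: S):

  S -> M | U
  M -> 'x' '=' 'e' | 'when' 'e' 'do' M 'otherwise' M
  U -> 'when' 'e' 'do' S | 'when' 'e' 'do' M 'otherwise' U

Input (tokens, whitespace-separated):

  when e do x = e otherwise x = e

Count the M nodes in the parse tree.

[S [M when e do [M x = e] otherwise [M x = e]]]

3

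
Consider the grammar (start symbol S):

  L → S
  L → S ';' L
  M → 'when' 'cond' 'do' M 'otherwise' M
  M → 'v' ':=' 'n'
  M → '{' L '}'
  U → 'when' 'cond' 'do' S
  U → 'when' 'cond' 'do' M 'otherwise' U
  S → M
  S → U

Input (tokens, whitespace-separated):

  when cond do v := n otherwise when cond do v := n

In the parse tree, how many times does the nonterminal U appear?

[S [U when cond do [M v := n] otherwise [U when cond do [S [M v := n]]]]]

2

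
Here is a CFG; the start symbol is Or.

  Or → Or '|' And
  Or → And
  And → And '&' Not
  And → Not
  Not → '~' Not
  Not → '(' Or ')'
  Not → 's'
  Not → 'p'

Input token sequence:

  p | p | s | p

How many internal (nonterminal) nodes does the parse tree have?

[Or [Or [Or [Or [And [Not p]]] | [And [Not p]]] | [And [Not s]]] | [And [Not p]]]

12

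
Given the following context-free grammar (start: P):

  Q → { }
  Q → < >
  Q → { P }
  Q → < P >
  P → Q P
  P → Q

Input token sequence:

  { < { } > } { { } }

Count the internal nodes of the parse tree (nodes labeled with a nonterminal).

[P [Q { [P [Q < [P [Q { }]] >]] }] [P [Q { [P [Q { }]] }]]]

10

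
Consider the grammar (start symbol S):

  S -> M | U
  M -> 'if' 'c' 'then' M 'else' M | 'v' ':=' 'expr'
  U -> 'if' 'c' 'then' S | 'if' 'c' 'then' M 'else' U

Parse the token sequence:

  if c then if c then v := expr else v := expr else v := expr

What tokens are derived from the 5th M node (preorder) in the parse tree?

v := expr

[S [M if c then [M if c then [M v := expr] else [M v := expr]] else [M v := expr]]]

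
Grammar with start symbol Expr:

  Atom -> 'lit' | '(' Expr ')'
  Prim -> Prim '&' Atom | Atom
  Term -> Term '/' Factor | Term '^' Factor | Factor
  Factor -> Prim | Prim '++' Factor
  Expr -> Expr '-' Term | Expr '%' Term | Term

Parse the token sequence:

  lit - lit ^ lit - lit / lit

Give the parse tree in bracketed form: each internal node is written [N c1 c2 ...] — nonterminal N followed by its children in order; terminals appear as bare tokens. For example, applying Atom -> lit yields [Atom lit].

Expr
Expr - Term
Expr - Term - Term
Term - Term - Term
Factor - Term - Term
Prim - Term - Term
Atom - Term - Term
lit - Term - Term
lit - Term ^ Factor - Term
lit - Factor ^ Factor - Term
lit - Prim ^ Factor - Term
lit - Atom ^ Factor - Term
lit - lit ^ Factor - Term
lit - lit ^ Prim - Term
lit - lit ^ Atom - Term
lit - lit ^ lit - Term
lit - lit ^ lit - Term / Factor
lit - lit ^ lit - Factor / Factor
lit - lit ^ lit - Prim / Factor
lit - lit ^ lit - Atom / Factor
lit - lit ^ lit - lit / Factor
lit - lit ^ lit - lit / Prim
lit - lit ^ lit - lit / Atom
lit - lit ^ lit - lit / lit

[Expr [Expr [Expr [Term [Factor [Prim [Atom lit]]]]] - [Term [Term [Factor [Prim [Atom lit]]]] ^ [Factor [Prim [Atom lit]]]]] - [Term [Term [Factor [Prim [Atom lit]]]] / [Factor [Prim [Atom lit]]]]]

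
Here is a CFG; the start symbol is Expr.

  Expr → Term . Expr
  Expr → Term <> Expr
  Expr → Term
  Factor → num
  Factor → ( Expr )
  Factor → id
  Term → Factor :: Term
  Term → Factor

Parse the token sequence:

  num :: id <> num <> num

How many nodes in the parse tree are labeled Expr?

3

[Expr [Term [Factor num] :: [Term [Factor id]]] <> [Expr [Term [Factor num]] <> [Expr [Term [Factor num]]]]]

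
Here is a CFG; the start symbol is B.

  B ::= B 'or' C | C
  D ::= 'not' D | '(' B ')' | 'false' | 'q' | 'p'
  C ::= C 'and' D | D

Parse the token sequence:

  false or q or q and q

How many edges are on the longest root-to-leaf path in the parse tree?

5

[B [B [B [C [D false]]] or [C [D q]]] or [C [C [D q]] and [D q]]]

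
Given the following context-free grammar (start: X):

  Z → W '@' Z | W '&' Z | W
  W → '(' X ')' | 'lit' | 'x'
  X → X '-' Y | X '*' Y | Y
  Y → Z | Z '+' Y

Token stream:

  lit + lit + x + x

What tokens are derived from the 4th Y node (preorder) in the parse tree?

x

[X [Y [Z [W lit]] + [Y [Z [W lit]] + [Y [Z [W x]] + [Y [Z [W x]]]]]]]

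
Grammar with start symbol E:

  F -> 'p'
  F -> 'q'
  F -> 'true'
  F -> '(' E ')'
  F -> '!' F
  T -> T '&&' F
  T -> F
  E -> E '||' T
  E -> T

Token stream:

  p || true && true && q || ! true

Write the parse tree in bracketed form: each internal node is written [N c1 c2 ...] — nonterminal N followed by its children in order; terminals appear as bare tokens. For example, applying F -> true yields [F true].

E
E || T
E || T || T
T || T || T
F || T || T
p || T || T
p || T && F || T
p || T && F && F || T
p || F && F && F || T
p || true && F && F || T
p || true && true && F || T
p || true && true && q || T
p || true && true && q || F
p || true && true && q || ! F
p || true && true && q || ! true

[E [E [E [T [F p]]] || [T [T [T [F true]] && [F true]] && [F q]]] || [T [F ! [F true]]]]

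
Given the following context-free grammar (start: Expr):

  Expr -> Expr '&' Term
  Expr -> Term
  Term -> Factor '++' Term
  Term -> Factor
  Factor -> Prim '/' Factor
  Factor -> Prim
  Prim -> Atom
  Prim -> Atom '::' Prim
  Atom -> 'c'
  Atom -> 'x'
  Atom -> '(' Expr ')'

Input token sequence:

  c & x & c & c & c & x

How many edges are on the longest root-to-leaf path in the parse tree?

10

[Expr [Expr [Expr [Expr [Expr [Expr [Term [Factor [Prim [Atom c]]]]] & [Term [Factor [Prim [Atom x]]]]] & [Term [Factor [Prim [Atom c]]]]] & [Term [Factor [Prim [Atom c]]]]] & [Term [Factor [Prim [Atom c]]]]] & [Term [Factor [Prim [Atom x]]]]]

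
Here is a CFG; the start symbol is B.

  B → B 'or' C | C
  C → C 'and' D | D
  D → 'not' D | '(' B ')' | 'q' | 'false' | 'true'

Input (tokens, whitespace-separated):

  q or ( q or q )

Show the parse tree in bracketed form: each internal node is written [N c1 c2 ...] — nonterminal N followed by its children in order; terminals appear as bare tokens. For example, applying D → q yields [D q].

[B [B [C [D q]]] or [C [D ( [B [B [C [D q]]] or [C [D q]]] )]]]

B
B or C
C or C
D or C
q or C
q or D
q or ( B )
q or ( B or C )
q or ( C or C )
q or ( D or C )
q or ( q or C )
q or ( q or D )
q or ( q or q )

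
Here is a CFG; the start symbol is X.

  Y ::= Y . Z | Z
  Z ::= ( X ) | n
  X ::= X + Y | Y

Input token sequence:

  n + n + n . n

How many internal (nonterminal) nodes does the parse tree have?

11

[X [X [X [Y [Z n]]] + [Y [Z n]]] + [Y [Y [Z n]] . [Z n]]]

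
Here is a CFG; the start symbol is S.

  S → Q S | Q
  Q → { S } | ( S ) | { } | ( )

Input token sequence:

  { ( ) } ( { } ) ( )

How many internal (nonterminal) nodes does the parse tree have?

10

[S [Q { [S [Q ( )]] }] [S [Q ( [S [Q { }]] )] [S [Q ( )]]]]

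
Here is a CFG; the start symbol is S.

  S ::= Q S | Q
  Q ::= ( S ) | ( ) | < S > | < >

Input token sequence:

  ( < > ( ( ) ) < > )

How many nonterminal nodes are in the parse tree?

[S [Q ( [S [Q < >] [S [Q ( [S [Q ( )]] )] [S [Q < >]]]] )]]

10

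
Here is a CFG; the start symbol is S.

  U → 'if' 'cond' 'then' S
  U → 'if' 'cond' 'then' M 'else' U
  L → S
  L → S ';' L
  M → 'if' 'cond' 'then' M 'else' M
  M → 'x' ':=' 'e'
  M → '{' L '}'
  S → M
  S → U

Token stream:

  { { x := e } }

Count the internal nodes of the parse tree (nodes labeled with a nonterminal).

[S [M { [L [S [M { [L [S [M x := e]]] }]]] }]]

8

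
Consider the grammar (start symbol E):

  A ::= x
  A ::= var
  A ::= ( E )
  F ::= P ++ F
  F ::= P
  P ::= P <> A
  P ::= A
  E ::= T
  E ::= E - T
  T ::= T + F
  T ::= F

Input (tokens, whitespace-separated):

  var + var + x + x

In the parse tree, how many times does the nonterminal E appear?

[E [T [T [T [T [F [P [A var]]]] + [F [P [A var]]]] + [F [P [A x]]]] + [F [P [A x]]]]]

1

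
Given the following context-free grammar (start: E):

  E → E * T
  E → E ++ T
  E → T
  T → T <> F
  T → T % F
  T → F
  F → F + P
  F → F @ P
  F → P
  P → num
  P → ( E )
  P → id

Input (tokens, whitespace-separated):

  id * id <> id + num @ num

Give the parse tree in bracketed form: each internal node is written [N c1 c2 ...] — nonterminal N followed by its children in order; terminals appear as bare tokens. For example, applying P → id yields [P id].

E
E * T
T * T
F * T
P * T
id * T
id * T <> F
id * F <> F
id * P <> F
id * id <> F
id * id <> F @ P
id * id <> F + P @ P
id * id <> P + P @ P
id * id <> id + P @ P
id * id <> id + num @ P
id * id <> id + num @ num

[E [E [T [F [P id]]]] * [T [T [F [P id]]] <> [F [F [F [P id]] + [P num]] @ [P num]]]]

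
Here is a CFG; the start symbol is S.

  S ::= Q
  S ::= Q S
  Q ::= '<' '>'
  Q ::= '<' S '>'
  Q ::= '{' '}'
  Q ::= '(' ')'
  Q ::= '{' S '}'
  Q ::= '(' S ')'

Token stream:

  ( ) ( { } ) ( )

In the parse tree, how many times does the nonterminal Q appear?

4

[S [Q ( )] [S [Q ( [S [Q { }]] )] [S [Q ( )]]]]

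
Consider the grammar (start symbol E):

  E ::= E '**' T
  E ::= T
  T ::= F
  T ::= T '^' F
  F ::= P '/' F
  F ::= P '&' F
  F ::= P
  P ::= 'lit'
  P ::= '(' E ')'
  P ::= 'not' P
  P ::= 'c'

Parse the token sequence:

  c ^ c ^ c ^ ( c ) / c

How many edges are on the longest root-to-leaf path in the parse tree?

[E [T [T [T [T [F [P c]]] ^ [F [P c]]] ^ [F [P c]]] ^ [F [P ( [E [T [F [P c]]]] )] / [F [P c]]]]]

8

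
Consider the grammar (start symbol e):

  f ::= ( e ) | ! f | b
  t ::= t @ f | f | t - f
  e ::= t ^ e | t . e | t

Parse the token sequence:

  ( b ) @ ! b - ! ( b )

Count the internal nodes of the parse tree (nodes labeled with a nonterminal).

[e [t [t [t [f ( [e [t [f b]]] )]] @ [f ! [f b]]] - [f ! [f ( [e [t [f b]]] )]]]]

15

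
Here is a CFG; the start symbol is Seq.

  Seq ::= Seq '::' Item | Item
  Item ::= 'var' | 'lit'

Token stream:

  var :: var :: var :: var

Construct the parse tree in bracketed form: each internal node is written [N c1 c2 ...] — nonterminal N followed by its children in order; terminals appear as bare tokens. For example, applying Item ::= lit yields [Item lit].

Seq
Seq :: Item
Seq :: Item :: Item
Seq :: Item :: Item :: Item
Item :: Item :: Item :: Item
var :: Item :: Item :: Item
var :: var :: Item :: Item
var :: var :: var :: Item
var :: var :: var :: var

[Seq [Seq [Seq [Seq [Item var]] :: [Item var]] :: [Item var]] :: [Item var]]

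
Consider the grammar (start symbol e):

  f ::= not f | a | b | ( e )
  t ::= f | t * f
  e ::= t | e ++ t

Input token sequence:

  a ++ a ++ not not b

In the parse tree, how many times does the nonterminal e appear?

[e [e [e [t [f a]]] ++ [t [f a]]] ++ [t [f not [f not [f b]]]]]

3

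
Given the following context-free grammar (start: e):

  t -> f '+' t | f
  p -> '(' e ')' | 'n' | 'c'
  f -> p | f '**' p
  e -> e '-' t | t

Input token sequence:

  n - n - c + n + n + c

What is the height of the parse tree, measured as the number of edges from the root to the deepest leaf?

7

[e [e [e [t [f [p n]]]] - [t [f [p n]]]] - [t [f [p c]] + [t [f [p n]] + [t [f [p n]] + [t [f [p c]]]]]]]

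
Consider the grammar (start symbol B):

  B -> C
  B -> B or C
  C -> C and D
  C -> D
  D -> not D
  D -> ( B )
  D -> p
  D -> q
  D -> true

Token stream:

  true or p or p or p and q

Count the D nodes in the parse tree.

[B [B [B [B [C [D true]]] or [C [D p]]] or [C [D p]]] or [C [C [D p]] and [D q]]]

5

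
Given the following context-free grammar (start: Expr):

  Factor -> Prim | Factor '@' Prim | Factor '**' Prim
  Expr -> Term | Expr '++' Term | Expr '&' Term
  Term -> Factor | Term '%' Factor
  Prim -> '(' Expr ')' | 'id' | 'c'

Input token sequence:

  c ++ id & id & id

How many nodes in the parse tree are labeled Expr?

4

[Expr [Expr [Expr [Expr [Term [Factor [Prim c]]]] ++ [Term [Factor [Prim id]]]] & [Term [Factor [Prim id]]]] & [Term [Factor [Prim id]]]]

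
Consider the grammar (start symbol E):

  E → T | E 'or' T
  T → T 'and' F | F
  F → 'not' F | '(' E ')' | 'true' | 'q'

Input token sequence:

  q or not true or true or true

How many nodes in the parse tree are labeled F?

[E [E [E [E [T [F q]]] or [T [F not [F true]]]] or [T [F true]]] or [T [F true]]]

5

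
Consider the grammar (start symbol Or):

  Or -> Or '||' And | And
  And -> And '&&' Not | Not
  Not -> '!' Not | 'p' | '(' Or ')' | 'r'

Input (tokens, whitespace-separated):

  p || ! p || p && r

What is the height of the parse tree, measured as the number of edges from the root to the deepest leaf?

5

[Or [Or [Or [And [Not p]]] || [And [Not ! [Not p]]]] || [And [And [Not p]] && [Not r]]]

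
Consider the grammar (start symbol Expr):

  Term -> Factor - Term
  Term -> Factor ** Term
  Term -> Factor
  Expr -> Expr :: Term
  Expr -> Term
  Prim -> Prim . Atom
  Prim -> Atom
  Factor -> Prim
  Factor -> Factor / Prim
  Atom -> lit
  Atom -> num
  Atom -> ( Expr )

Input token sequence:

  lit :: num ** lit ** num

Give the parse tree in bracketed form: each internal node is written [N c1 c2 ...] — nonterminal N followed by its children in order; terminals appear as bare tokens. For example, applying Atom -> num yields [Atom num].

[Expr [Expr [Term [Factor [Prim [Atom lit]]]]] :: [Term [Factor [Prim [Atom num]]] ** [Term [Factor [Prim [Atom lit]]] ** [Term [Factor [Prim [Atom num]]]]]]]

Expr
Expr :: Term
Term :: Term
Factor :: Term
Prim :: Term
Atom :: Term
lit :: Term
lit :: Factor ** Term
lit :: Prim ** Term
lit :: Atom ** Term
lit :: num ** Term
lit :: num ** Factor ** Term
lit :: num ** Prim ** Term
lit :: num ** Atom ** Term
lit :: num ** lit ** Term
lit :: num ** lit ** Factor
lit :: num ** lit ** Prim
lit :: num ** lit ** Atom
lit :: num ** lit ** num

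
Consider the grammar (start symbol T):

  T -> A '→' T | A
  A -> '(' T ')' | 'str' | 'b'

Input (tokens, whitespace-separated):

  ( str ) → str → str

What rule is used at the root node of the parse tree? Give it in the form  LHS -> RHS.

[T [A ( [T [A str]] )] → [T [A str] → [T [A str]]]]

T -> A '→' T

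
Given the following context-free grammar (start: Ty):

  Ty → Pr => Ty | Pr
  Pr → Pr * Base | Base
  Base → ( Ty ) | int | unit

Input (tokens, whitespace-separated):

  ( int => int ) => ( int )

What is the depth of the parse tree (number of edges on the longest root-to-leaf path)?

7

[Ty [Pr [Base ( [Ty [Pr [Base int]] => [Ty [Pr [Base int]]]] )]] => [Ty [Pr [Base ( [Ty [Pr [Base int]]] )]]]]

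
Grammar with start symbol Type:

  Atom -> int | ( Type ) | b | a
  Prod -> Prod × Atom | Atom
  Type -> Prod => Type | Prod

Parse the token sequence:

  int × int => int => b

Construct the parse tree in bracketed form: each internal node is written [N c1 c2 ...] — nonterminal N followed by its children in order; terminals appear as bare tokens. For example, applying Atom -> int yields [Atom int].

Type
Prod => Type
Prod × Atom => Type
Atom × Atom => Type
int × Atom => Type
int × int => Type
int × int => Prod => Type
int × int => Atom => Type
int × int => int => Type
int × int => int => Prod
int × int => int => Atom
int × int => int => b

[Type [Prod [Prod [Atom int]] × [Atom int]] => [Type [Prod [Atom int]] => [Type [Prod [Atom b]]]]]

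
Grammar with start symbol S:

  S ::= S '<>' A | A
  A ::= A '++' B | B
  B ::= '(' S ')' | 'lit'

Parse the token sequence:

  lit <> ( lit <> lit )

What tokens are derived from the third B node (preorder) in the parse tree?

lit

[S [S [A [B lit]]] <> [A [B ( [S [S [A [B lit]]] <> [A [B lit]]] )]]]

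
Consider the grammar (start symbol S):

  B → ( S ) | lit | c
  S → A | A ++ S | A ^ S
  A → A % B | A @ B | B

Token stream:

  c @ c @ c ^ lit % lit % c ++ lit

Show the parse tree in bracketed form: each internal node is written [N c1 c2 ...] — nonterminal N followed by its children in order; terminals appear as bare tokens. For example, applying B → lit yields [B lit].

S
A ^ S
A @ B ^ S
A @ B @ B ^ S
B @ B @ B ^ S
c @ B @ B ^ S
c @ c @ B ^ S
c @ c @ c ^ S
c @ c @ c ^ A ++ S
c @ c @ c ^ A % B ++ S
c @ c @ c ^ A % B % B ++ S
c @ c @ c ^ B % B % B ++ S
c @ c @ c ^ lit % B % B ++ S
c @ c @ c ^ lit % lit % B ++ S
c @ c @ c ^ lit % lit % c ++ S
c @ c @ c ^ lit % lit % c ++ A
c @ c @ c ^ lit % lit % c ++ B
c @ c @ c ^ lit % lit % c ++ lit

[S [A [A [A [B c]] @ [B c]] @ [B c]] ^ [S [A [A [A [B lit]] % [B lit]] % [B c]] ++ [S [A [B lit]]]]]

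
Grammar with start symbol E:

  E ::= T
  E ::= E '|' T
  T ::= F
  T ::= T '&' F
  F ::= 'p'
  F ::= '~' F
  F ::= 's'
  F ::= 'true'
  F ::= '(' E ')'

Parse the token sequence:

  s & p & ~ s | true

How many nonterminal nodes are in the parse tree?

11

[E [E [T [T [T [F s]] & [F p]] & [F ~ [F s]]]] | [T [F true]]]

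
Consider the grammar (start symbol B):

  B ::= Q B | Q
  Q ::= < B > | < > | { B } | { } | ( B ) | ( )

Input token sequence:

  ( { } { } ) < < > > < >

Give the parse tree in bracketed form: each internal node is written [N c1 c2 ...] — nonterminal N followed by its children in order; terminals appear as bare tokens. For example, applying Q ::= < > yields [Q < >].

B
Q B
( B ) B
( Q B ) B
( { } B ) B
( { } Q ) B
( { } { } ) B
( { } { } ) Q B
( { } { } ) < B > B
( { } { } ) < Q > B
( { } { } ) < < > > B
( { } { } ) < < > > Q
( { } { } ) < < > > < >

[B [Q ( [B [Q { }] [B [Q { }]]] )] [B [Q < [B [Q < >]] >] [B [Q < >]]]]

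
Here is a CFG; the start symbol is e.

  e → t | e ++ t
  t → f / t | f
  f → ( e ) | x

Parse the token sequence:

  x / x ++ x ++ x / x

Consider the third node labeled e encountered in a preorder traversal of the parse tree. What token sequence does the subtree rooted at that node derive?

[e [e [e [t [f x] / [t [f x]]]] ++ [t [f x]]] ++ [t [f x] / [t [f x]]]]

x / x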